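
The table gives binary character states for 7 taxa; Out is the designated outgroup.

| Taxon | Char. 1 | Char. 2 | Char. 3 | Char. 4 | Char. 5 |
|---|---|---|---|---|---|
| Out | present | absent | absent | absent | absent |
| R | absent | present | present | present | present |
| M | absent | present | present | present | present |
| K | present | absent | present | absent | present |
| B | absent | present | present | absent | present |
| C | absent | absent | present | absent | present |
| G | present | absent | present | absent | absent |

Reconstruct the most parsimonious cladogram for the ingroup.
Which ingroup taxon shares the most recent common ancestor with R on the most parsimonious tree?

M

Character polarity is set by the outgroup: the derived state is whichever differs from the outgroup's state, so for Char. 1 the derived state is 'absent', and for the remaining characters it is 'present'.
Only B, C, M, and R show the derived state 'absent' for Char. 1, supporting them as a clade.
Char. 2: derived state 'present' in B, M, and R only — synapomorphy for {B, M, R}.
Char. 3 (derived state 'present') is shared by all ingroup taxa — unites the whole ingroup.
Only M and R show the derived state 'present' for Char. 4, supporting them as a clade.
Char. 5 (derived state 'present') is shared by B, C, K, M, and R — a synapomorphy uniting that clade.
Most parsimonious ingroup topology: (((((R,M),B),C),K),G).
R and M form a cherry on this tree, so they are sister taxa.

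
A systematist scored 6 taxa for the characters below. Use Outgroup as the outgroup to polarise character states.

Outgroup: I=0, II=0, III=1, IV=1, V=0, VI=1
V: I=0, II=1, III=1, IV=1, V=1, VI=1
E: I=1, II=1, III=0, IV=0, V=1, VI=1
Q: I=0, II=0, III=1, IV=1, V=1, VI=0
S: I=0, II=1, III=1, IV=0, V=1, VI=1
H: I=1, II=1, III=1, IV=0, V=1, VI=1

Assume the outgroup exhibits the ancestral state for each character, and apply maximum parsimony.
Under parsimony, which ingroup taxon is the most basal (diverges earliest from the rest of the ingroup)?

Character polarity is set by the outgroup: the derived state is whichever differs from the outgroup's state, so for III, IV, VI the derived state is '0', and for the remaining characters it is '1'.
Only E and H show the derived state '1' for I, supporting them as a clade.
II (derived state '1') is shared by E, H, S, and V — a synapomorphy uniting that clade.
III (derived state '0') is unique to E (autapomorphy; uninformative for grouping).
Only E, H, and S show the derived state '0' for IV, supporting them as a clade.
All ingroup taxa share the derived state '1' for V; it defines the ingroup but does not resolve relationships within it.
VI (derived state '0') is unique to Q (autapomorphy; uninformative for grouping).
Most parsimonious ingroup topology: ((V,((E,H),S)),Q).
Q is sister to the clade containing all other ingroup taxa, so it is the earliest-diverging (most basal) ingroup lineage.

Q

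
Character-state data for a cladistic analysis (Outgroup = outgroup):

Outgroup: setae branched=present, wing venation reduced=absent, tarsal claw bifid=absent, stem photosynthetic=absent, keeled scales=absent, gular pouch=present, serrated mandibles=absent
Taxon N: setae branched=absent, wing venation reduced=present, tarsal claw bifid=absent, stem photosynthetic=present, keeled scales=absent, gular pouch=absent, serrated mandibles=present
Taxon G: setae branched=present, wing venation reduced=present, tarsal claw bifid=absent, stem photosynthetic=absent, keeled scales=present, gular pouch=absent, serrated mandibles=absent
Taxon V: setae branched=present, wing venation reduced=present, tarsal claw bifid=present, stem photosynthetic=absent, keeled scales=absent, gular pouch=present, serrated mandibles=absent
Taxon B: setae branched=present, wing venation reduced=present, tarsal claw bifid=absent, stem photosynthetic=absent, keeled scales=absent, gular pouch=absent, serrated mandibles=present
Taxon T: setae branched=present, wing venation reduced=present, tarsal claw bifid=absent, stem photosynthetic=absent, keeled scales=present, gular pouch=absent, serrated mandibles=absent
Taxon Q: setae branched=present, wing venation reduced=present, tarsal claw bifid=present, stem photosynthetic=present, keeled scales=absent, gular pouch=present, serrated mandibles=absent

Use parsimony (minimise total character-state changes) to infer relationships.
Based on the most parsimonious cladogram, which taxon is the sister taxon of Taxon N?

Taxon B

Character polarity is set by the outgroup: the derived state is whichever differs from the outgroup's state, so for setae branched, gular pouch the derived state is 'absent', and for the remaining characters it is 'present'.
setae branched (derived state 'absent') is unique to Taxon N (autapomorphy; uninformative for grouping).
wing venation reduced (derived state 'present') is shared by all ingroup taxa — unites the whole ingroup.
tarsal claw bifid: derived state 'present' in Taxon Q and Taxon V only — synapomorphy for {Taxon Q, Taxon V}.
stem photosynthetic (state 'present') occurs in Taxon N and Taxon Q but conflicts with the nesting implied by the other characters — most parsimoniously interpreted as homoplasy.
keeled scales: derived state 'present' in Taxon G and Taxon T only — synapomorphy for {Taxon G, Taxon T}.
Only Taxon B, Taxon G, Taxon N, and Taxon T show the derived state 'absent' for gular pouch, supporting them as a clade.
Only Taxon B and Taxon N show the derived state 'present' for serrated mandibles, supporting them as a clade.
Most parsimonious ingroup topology: (((Taxon N,Taxon B),(Taxon G,Taxon T)),(Taxon V,Taxon Q)).
Taxon N and Taxon B form a cherry on this tree, so they are sister taxa.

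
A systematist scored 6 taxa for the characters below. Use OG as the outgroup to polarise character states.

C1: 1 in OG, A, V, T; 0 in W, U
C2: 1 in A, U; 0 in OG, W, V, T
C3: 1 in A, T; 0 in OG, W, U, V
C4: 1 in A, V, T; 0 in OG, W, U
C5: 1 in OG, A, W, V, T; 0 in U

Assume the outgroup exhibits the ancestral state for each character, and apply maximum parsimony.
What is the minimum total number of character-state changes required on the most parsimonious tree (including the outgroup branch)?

Character polarity is set by the outgroup: the derived state is whichever differs from the outgroup's state, so for C1, C5 the derived state is '0', and for the remaining characters it is '1'.
Only U and W show the derived state '0' for C1, supporting them as a clade.
C2 (state '1') occurs in A and U but conflicts with the nesting implied by the other characters — most parsimoniously interpreted as homoplasy.
C3 (derived state '1') is shared by A and T — a synapomorphy uniting that clade.
Only A, T, and V show the derived state '1' for C4, supporting them as a clade.
C5 (derived state '0') is unique to U (autapomorphy; uninformative for grouping).
Most parsimonious ingroup topology: (((A,T),V),(W,U)).
Changes per character on this tree: C1: 1; C2: 2; C3: 1; C4: 1; C5: 1.
Total = 6.

6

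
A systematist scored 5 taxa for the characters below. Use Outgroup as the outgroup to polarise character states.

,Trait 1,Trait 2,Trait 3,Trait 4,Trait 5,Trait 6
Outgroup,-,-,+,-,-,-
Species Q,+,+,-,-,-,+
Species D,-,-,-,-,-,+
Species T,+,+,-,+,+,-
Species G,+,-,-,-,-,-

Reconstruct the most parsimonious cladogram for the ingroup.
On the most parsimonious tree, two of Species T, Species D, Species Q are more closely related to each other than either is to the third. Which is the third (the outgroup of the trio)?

Character polarity is set by the outgroup: the derived state is whichever differs from the outgroup's state, so for Trait 3 the derived state is '-', and for the remaining characters it is '+'.
Only Species G, Species Q, and Species T show the derived state '+' for Trait 1, supporting them as a clade.
Only Species Q and Species T show the derived state '+' for Trait 2, supporting them as a clade.
All ingroup taxa share the derived state '-' for Trait 3; it defines the ingroup but does not resolve relationships within it.
Trait 4: derived state '+' in Species T only — an autapomorphy, so it tells us nothing about relationships among taxa.
Trait 5 (derived state '+') is unique to Species T (autapomorphy; uninformative for grouping).
Trait 6 (state '+') occurs in Species D and Species Q but conflicts with the nesting implied by the other characters — most parsimoniously interpreted as homoplasy.
Most parsimonious ingroup topology: (((Species Q,Species T),Species G),Species D).
Species Q and Species T share a more recent common ancestor with each other than either does with Species D, so Species D is the least closely related of the three.

Species D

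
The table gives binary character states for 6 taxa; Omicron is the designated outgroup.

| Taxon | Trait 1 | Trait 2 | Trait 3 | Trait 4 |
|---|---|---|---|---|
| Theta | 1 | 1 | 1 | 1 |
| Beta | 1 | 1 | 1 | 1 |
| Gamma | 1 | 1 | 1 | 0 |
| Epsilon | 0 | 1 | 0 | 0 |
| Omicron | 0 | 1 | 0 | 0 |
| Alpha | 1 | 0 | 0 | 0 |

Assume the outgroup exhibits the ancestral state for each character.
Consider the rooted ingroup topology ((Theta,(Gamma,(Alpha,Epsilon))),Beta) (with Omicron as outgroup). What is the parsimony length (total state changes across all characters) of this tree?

Map each character onto ((Theta,(Gamma,(Alpha,Epsilon))),Beta) (rooted by Omicron) and count the minimum state changes it requires (Fitch parsimony):
Trait 1: 2; Trait 2: 1; Trait 3: 2; Trait 4: 2.
Total tree length = 7.

7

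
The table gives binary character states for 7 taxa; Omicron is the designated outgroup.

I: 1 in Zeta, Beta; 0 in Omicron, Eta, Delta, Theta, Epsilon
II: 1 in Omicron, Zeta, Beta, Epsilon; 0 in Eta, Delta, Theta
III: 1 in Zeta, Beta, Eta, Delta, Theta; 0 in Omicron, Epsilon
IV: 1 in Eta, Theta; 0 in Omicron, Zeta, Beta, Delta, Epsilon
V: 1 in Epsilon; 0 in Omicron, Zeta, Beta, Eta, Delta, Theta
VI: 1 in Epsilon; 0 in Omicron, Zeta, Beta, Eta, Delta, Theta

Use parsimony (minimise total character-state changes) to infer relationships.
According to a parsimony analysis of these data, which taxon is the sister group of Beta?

Zeta

Character polarity is set by the outgroup: the derived state is whichever differs from the outgroup's state, so for II the derived state is '0', and for the remaining characters it is '1'.
I: derived state '1' in Beta and Zeta only — synapomorphy for {Beta, Zeta}.
Only Delta, Eta, and Theta show the derived state '0' for II, supporting them as a clade.
III (derived state '1') is shared by Beta, Delta, Eta, Theta, and Zeta — a synapomorphy uniting that clade.
IV (derived state '1') is shared by Eta and Theta — a synapomorphy uniting that clade.
V (derived state '1') is unique to Epsilon (autapomorphy; uninformative for grouping).
VI (derived state '1') is unique to Epsilon (autapomorphy; uninformative for grouping).
Most parsimonious ingroup topology: (((Zeta,Beta),((Eta,Theta),Delta)),Epsilon).
Beta and Zeta form a cherry on this tree, so they are sister taxa.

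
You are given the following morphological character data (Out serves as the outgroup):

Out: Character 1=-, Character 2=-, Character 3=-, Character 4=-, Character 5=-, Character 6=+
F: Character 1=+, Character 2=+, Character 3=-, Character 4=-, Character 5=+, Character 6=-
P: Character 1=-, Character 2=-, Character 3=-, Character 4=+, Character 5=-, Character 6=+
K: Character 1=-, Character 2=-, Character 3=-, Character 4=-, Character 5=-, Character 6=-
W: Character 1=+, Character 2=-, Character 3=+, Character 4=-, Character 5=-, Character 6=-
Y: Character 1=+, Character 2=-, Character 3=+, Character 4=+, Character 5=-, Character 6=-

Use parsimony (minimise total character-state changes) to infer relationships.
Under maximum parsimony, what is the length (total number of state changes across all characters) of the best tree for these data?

7

Character polarity is set by the outgroup: the derived state is whichever differs from the outgroup's state, so for Character 6 the derived state is '-', and for the remaining characters it is '+'.
Character 1 (derived state '+') is shared by F, W, and Y — a synapomorphy uniting that clade.
Character 2: derived state '+' in F only — an autapomorphy, so it tells us nothing about relationships among taxa.
Only W and Y show the derived state '+' for Character 3, supporting them as a clade.
Character 4 (state '+') occurs in P and Y but conflicts with the nesting implied by the other characters — most parsimoniously interpreted as homoplasy.
Character 5 (derived state '+') is unique to F (autapomorphy; uninformative for grouping).
Only F, K, W, and Y show the derived state '-' for Character 6, supporting them as a clade.
Most parsimonious ingroup topology: (((F,(W,Y)),K),P).
Changes per character on this tree: Character 1: 1; Character 2: 1; Character 3: 1; Character 4: 2; Character 5: 1; Character 6: 1.
Total = 7.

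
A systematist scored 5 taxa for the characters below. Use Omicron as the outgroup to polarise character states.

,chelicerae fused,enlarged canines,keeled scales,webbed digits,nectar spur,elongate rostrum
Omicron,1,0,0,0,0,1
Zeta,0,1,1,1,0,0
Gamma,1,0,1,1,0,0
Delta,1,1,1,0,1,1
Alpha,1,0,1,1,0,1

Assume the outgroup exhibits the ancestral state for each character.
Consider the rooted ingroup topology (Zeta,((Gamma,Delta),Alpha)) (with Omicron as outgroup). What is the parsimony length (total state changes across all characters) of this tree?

Map each character onto (Zeta,((Gamma,Delta),Alpha)) (rooted by Omicron) and count the minimum state changes it requires (Fitch parsimony):
chelicerae fused: 1; enlarged canines: 2; keeled scales: 1; webbed digits: 2; nectar spur: 1; elongate rostrum: 2.
Total tree length = 9.

9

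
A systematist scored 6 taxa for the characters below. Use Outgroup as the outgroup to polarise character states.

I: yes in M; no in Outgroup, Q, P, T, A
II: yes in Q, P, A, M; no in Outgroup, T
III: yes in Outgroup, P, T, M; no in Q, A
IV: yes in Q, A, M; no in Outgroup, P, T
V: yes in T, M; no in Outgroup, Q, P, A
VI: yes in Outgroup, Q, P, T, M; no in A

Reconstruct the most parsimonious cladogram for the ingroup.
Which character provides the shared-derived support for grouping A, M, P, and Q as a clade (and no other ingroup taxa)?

Character polarity is set by the outgroup: the derived state is whichever differs from the outgroup's state, so for III, VI the derived state is 'no', and for the remaining characters it is 'yes'.
I (derived state 'yes') is unique to M (autapomorphy; uninformative for grouping).
II (derived state 'yes') is shared by A, M, P, and Q — a synapomorphy uniting that clade.
III (derived state 'no') is shared by A and Q — a synapomorphy uniting that clade.
IV: derived state 'yes' in A, M, and Q only — synapomorphy for {A, M, Q}.
V (state 'yes') occurs in M and T but conflicts with the nesting implied by the other characters — most parsimoniously interpreted as homoplasy.
VI (derived state 'no') is unique to A (autapomorphy; uninformative for grouping).
Most parsimonious ingroup topology: ((((Q,A),M),P),T).
The clade {A, M, P, Q} is supported by II: its derived state 'yes' occurs in exactly those taxa and in no other taxon (including the outgroup).

II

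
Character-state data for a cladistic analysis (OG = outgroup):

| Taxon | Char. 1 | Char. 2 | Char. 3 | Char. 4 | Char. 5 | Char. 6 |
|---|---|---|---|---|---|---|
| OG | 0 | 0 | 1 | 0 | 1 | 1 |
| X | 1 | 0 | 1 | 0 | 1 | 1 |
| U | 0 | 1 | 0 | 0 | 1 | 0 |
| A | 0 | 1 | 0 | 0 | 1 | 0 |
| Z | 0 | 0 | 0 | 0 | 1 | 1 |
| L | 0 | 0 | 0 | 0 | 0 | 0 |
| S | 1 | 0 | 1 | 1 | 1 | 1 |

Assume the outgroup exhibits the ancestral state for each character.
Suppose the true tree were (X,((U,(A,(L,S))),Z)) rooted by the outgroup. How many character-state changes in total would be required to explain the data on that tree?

10

Map each character onto (X,((U,(A,(L,S))),Z)) (rooted by OG) and count the minimum state changes it requires (Fitch parsimony):
Char. 1: 2; Char. 2: 2; Char. 3: 2; Char. 4: 1; Char. 5: 1; Char. 6: 2.
Total tree length = 10.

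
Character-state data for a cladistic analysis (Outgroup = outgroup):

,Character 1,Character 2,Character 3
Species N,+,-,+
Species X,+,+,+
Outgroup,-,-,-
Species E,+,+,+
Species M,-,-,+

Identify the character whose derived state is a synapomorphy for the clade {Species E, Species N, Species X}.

Character 1

The outgroup has state '-' for every character, so '+' is the derived state throughout.
Only Species E, Species N, and Species X show the derived state '+' for Character 1, supporting them as a clade.
Character 2: derived state '+' in Species E and Species X only — synapomorphy for {Species E, Species X}.
All ingroup taxa share the derived state '+' for Character 3; it defines the ingroup but does not resolve relationships within it.
Most parsimonious ingroup topology: (((Species X,Species E),Species N),Species M).
The clade {Species E, Species N, Species X} is supported by Character 1: its derived state '+' occurs in exactly those taxa and in no other taxon (including the outgroup).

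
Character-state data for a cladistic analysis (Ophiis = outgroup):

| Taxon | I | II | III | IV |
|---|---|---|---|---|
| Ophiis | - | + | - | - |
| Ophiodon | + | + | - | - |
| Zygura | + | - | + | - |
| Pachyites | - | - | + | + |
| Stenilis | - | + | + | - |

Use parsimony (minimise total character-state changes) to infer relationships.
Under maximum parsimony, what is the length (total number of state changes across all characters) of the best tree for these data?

5

Character polarity is set by the outgroup: the derived state is whichever differs from the outgroup's state, so for II the derived state is '-', and for the remaining characters it is '+'.
I (state '+') occurs in Ophiodon and Zygura but conflicts with the nesting implied by the other characters — most parsimoniously interpreted as homoplasy.
II (derived state '-') is shared by Pachyites and Zygura — a synapomorphy uniting that clade.
Only Pachyites, Stenilis, and Zygura show the derived state '+' for III, supporting them as a clade.
IV (derived state '+') is unique to Pachyites (autapomorphy; uninformative for grouping).
Most parsimonious ingroup topology: (Ophiodon,((Zygura,Pachyites),Stenilis)).
Changes per character on this tree: I: 2; II: 1; III: 1; IV: 1.
Total = 5.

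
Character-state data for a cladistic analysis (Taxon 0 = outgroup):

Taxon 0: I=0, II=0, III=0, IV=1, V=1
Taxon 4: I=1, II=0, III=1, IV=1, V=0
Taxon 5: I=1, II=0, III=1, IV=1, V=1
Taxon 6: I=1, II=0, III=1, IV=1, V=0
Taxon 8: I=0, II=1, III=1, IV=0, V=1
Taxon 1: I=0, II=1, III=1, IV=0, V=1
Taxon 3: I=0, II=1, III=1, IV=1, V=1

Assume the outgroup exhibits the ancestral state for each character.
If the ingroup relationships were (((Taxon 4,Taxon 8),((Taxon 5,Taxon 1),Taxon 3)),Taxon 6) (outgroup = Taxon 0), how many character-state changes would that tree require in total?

Map each character onto (((Taxon 4,Taxon 8),((Taxon 5,Taxon 1),Taxon 3)),Taxon 6) (rooted by Taxon 0) and count the minimum state changes it requires (Fitch parsimony):
I: 3; II: 3; III: 1; IV: 2; V: 2.
Total tree length = 11.

11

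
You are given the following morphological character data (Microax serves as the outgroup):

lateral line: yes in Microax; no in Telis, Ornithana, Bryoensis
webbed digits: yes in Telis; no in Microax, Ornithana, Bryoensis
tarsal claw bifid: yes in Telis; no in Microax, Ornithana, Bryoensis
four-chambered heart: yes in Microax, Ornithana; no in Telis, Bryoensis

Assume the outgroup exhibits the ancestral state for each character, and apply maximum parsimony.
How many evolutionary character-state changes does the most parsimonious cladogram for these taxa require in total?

Character polarity is set by the outgroup: the derived state is whichever differs from the outgroup's state, so for lateral line, four-chambered heart the derived state is 'no', and for the remaining characters it is 'yes'.
lateral line (derived state 'no') is shared by all ingroup taxa — unites the whole ingroup.
webbed digits (derived state 'yes') is unique to Telis (autapomorphy; uninformative for grouping).
tarsal claw bifid: derived state 'yes' in Telis only — an autapomorphy, so it tells us nothing about relationships among taxa.
four-chambered heart: derived state 'no' in Bryoensis and Telis only — synapomorphy for {Bryoensis, Telis}.
Most parsimonious ingroup topology: ((Telis,Bryoensis),Ornithana).
Changes per character on this tree: lateral line: 1; webbed digits: 1; tarsal claw bifid: 1; four-chambered heart: 1.
Total = 4.

4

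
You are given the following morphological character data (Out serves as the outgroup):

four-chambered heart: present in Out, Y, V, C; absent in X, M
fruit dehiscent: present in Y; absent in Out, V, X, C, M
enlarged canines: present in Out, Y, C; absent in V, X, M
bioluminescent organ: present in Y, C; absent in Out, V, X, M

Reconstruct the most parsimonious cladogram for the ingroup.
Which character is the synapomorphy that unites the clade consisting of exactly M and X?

Character polarity is set by the outgroup: the derived state is whichever differs from the outgroup's state, so for four-chambered heart, enlarged canines the derived state is 'absent', and for the remaining characters it is 'present'.
four-chambered heart: derived state 'absent' in M and X only — synapomorphy for {M, X}.
fruit dehiscent (derived state 'present') is unique to Y (autapomorphy; uninformative for grouping).
Only M, V, and X show the derived state 'absent' for enlarged canines, supporting them as a clade.
Only C and Y show the derived state 'present' for bioluminescent organ, supporting them as a clade.
Most parsimonious ingroup topology: ((Y,C),(V,(X,M))).
The clade {M, X} is supported by four-chambered heart: its derived state 'absent' occurs in exactly those taxa and in no other taxon (including the outgroup).

four-chambered heart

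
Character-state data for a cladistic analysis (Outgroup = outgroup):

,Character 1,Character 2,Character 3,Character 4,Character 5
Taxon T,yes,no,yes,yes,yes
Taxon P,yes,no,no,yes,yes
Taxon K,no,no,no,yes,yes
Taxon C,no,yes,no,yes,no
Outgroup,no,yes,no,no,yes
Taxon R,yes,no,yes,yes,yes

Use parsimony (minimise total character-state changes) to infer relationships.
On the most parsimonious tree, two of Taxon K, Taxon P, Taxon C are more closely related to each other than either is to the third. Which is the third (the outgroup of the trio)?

Taxon C

Character polarity is set by the outgroup: the derived state is whichever differs from the outgroup's state, so for Character 2, Character 5 the derived state is 'no', and for the remaining characters it is 'yes'.
Only Taxon P, Taxon R, and Taxon T show the derived state 'yes' for Character 1, supporting them as a clade.
Character 2: derived state 'no' in Taxon K, Taxon P, Taxon R, and Taxon T only — synapomorphy for {Taxon K, Taxon P, Taxon R, Taxon T}.
Only Taxon R and Taxon T show the derived state 'yes' for Character 3, supporting them as a clade.
Character 4 (derived state 'yes') is shared by all ingroup taxa — unites the whole ingroup.
Character 5: derived state 'no' in Taxon C only — an autapomorphy, so it tells us nothing about relationships among taxa.
Most parsimonious ingroup topology: (Taxon C,(((Taxon R,Taxon T),Taxon P),Taxon K)).
Taxon K and Taxon P share a more recent common ancestor with each other than either does with Taxon C, so Taxon C is the least closely related of the three.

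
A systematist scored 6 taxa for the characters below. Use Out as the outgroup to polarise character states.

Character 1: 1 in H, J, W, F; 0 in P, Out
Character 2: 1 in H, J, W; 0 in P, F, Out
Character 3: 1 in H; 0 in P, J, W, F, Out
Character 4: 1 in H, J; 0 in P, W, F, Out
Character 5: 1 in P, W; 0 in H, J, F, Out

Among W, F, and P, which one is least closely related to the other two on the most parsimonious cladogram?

The outgroup has state '0' for every character, so '1' is the derived state throughout.
Only F, H, J, and W show the derived state '1' for Character 1, supporting them as a clade.
Only H, J, and W show the derived state '1' for Character 2, supporting them as a clade.
Character 3 (derived state '1') is unique to H (autapomorphy; uninformative for grouping).
Character 4 (derived state '1') is shared by H and J — a synapomorphy uniting that clade.
Character 5 groups P and W, which is incompatible with the clades supported by the remaining characters; treating it as convergent (homoplasy) costs fewer steps than any alternative tree.
Most parsimonious ingroup topology: (P,(F,((H,J),W))).
F and W share a more recent common ancestor with each other than either does with P, so P is the least closely related of the three.

P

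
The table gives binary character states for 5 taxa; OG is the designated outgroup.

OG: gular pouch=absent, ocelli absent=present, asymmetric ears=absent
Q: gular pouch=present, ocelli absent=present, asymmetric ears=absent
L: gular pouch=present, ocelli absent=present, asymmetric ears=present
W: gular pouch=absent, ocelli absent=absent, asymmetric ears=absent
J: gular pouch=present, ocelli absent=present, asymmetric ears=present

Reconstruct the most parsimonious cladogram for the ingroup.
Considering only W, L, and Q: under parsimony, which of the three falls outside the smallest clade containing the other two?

W

Character polarity is set by the outgroup: the derived state is whichever differs from the outgroup's state, so for ocelli absent the derived state is 'absent', and for the remaining characters it is 'present'.
gular pouch (derived state 'present') is shared by J, L, and Q — a synapomorphy uniting that clade.
ocelli absent (derived state 'absent') is unique to W (autapomorphy; uninformative for grouping).
Only J and L show the derived state 'present' for asymmetric ears, supporting them as a clade.
Most parsimonious ingroup topology: ((Q,(L,J)),W).
L and Q share a more recent common ancestor with each other than either does with W, so W is the least closely related of the three.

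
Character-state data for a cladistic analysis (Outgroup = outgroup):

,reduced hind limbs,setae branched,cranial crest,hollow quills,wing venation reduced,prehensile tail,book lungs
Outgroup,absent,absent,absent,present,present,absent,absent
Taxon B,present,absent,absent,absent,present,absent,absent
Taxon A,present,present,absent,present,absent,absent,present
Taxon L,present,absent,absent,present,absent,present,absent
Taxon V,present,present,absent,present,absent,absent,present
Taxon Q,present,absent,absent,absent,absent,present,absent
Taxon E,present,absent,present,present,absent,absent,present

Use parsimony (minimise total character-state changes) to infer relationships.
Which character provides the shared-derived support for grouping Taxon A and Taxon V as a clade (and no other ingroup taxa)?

setae branched

Character polarity is set by the outgroup: the derived state is whichever differs from the outgroup's state, so for hollow quills, wing venation reduced the derived state is 'absent', and for the remaining characters it is 'present'.
All ingroup taxa share the derived state 'present' for reduced hind limbs; it defines the ingroup but does not resolve relationships within it.
Only Taxon A and Taxon V show the derived state 'present' for setae branched, supporting them as a clade.
cranial crest (derived state 'present') is unique to Taxon E (autapomorphy; uninformative for grouping).
hollow quills groups Taxon B and Taxon Q, which is incompatible with the clades supported by the remaining characters; treating it as convergent (homoplasy) costs fewer steps than any alternative tree.
wing venation reduced (derived state 'absent') is shared by Taxon A, Taxon E, Taxon L, Taxon Q, and Taxon V — a synapomorphy uniting that clade.
prehensile tail: derived state 'present' in Taxon L and Taxon Q only — synapomorphy for {Taxon L, Taxon Q}.
book lungs: derived state 'present' in Taxon A, Taxon E, and Taxon V only — synapomorphy for {Taxon A, Taxon E, Taxon V}.
Most parsimonious ingroup topology: (Taxon B,(((Taxon A,Taxon V),Taxon E),(Taxon L,Taxon Q))).
The clade {Taxon A, Taxon V} is supported by setae branched: its derived state 'present' occurs in exactly those taxa and in no other taxon (including the outgroup).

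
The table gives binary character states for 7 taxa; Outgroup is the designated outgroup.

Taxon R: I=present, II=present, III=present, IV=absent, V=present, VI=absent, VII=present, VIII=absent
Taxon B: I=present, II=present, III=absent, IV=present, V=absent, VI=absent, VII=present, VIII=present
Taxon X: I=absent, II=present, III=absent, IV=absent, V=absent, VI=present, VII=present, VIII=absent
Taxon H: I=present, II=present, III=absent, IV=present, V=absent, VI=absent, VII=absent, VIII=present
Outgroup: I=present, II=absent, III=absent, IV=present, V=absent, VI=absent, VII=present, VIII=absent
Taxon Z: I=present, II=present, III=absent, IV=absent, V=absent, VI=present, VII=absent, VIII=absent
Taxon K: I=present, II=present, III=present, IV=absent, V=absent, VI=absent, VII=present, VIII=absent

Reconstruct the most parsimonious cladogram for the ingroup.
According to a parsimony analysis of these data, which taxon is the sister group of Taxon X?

Taxon Z

Character polarity is set by the outgroup: the derived state is whichever differs from the outgroup's state, so for I, IV, VII the derived state is 'absent', and for the remaining characters it is 'present'.
I: derived state 'absent' in Taxon X only — an autapomorphy, so it tells us nothing about relationships among taxa.
II (derived state 'present') is shared by all ingroup taxa — unites the whole ingroup.
Only Taxon K and Taxon R show the derived state 'present' for III, supporting them as a clade.
IV: derived state 'absent' in Taxon K, Taxon R, Taxon X, and Taxon Z only — synapomorphy for {Taxon K, Taxon R, Taxon X, Taxon Z}.
V: derived state 'present' in Taxon R only — an autapomorphy, so it tells us nothing about relationships among taxa.
Only Taxon X and Taxon Z show the derived state 'present' for VI, supporting them as a clade.
VII (state 'absent') occurs in Taxon H and Taxon Z but conflicts with the nesting implied by the other characters — most parsimoniously interpreted as homoplasy.
Only Taxon B and Taxon H show the derived state 'present' for VIII, supporting them as a clade.
Most parsimonious ingroup topology: (((Taxon Z,Taxon X),(Taxon R,Taxon K)),(Taxon H,Taxon B)).
Taxon X and Taxon Z form a cherry on this tree, so they are sister taxa.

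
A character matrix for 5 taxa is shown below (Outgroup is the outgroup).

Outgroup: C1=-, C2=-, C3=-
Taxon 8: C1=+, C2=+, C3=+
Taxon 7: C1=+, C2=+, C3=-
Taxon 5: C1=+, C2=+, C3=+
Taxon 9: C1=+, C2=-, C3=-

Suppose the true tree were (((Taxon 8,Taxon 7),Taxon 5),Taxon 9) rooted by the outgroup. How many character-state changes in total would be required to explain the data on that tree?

Map each character onto (((Taxon 8,Taxon 7),Taxon 5),Taxon 9) (rooted by Outgroup) and count the minimum state changes it requires (Fitch parsimony):
C1: 1; C2: 1; C3: 2.
Total tree length = 4.

4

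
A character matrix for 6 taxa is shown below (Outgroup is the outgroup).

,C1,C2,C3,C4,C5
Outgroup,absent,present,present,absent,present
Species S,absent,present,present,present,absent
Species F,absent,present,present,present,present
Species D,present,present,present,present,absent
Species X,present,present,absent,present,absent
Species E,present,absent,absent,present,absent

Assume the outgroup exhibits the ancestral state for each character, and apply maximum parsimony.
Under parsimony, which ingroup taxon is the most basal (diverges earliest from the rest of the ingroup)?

Character polarity is set by the outgroup: the derived state is whichever differs from the outgroup's state, so for C2, C3, C5 the derived state is 'absent', and for the remaining characters it is 'present'.
C1 (derived state 'present') is shared by Species D, Species E, and Species X — a synapomorphy uniting that clade.
C2: derived state 'absent' in Species E only — an autapomorphy, so it tells us nothing about relationships among taxa.
C3 (derived state 'absent') is shared by Species E and Species X — a synapomorphy uniting that clade.
C4 (derived state 'present') is shared by all ingroup taxa — unites the whole ingroup.
C5: derived state 'absent' in Species D, Species E, Species S, and Species X only — synapomorphy for {Species D, Species E, Species S, Species X}.
Most parsimonious ingroup topology: ((Species S,(Species D,(Species X,Species E))),Species F).
Species F is sister to the clade containing all other ingroup taxa, so it is the earliest-diverging (most basal) ingroup lineage.

Species F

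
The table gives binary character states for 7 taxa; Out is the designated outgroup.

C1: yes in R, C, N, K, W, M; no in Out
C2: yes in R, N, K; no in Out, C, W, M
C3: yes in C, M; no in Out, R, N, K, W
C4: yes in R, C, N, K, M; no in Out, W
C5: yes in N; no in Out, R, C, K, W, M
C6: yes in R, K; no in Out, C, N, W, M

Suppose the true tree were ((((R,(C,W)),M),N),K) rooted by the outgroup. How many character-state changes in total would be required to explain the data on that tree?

Map each character onto ((((R,(C,W)),M),N),K) (rooted by Out) and count the minimum state changes it requires (Fitch parsimony):
C1: 1; C2: 3; C3: 2; C4: 2; C5: 1; C6: 2.
Total tree length = 11.

11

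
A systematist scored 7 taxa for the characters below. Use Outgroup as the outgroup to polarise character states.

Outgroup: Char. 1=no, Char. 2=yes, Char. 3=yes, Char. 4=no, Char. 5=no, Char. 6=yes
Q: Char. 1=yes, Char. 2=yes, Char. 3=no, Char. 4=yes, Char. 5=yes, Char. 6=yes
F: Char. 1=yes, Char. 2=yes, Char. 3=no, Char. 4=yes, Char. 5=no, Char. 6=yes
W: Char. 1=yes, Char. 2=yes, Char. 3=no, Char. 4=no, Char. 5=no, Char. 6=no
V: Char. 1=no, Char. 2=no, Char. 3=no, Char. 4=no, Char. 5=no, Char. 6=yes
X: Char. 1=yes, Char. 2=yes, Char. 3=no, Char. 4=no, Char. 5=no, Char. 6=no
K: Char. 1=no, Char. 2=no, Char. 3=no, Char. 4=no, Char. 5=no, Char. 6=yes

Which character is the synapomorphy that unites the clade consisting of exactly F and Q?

Char. 4

Character polarity is set by the outgroup: the derived state is whichever differs from the outgroup's state, so for Char. 2, Char. 3, Char. 6 the derived state is 'no', and for the remaining characters it is 'yes'.
Only F, Q, W, and X show the derived state 'yes' for Char. 1, supporting them as a clade.
Char. 2: derived state 'no' in K and V only — synapomorphy for {K, V}.
All ingroup taxa share the derived state 'no' for Char. 3; it defines the ingroup but does not resolve relationships within it.
Char. 4: derived state 'yes' in F and Q only — synapomorphy for {F, Q}.
Char. 5 (derived state 'yes') is unique to Q (autapomorphy; uninformative for grouping).
Only W and X show the derived state 'no' for Char. 6, supporting them as a clade.
Most parsimonious ingroup topology: (((Q,F),(W,X)),(V,K)).
The clade {F, Q} is supported by Char. 4: its derived state 'yes' occurs in exactly those taxa and in no other taxon (including the outgroup).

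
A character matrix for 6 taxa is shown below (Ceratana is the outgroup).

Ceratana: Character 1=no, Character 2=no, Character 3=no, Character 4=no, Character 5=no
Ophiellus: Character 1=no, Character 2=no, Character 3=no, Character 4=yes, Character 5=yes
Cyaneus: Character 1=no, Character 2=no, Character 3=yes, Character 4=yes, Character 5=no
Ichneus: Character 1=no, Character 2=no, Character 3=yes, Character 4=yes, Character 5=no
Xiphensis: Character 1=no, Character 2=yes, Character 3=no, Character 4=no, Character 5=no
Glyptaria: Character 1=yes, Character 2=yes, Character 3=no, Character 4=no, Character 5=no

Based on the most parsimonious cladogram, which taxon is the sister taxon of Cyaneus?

Ichneus

The outgroup has state 'no' for every character, so 'yes' is the derived state throughout.
Character 1 (derived state 'yes') is unique to Glyptaria (autapomorphy; uninformative for grouping).
Only Glyptaria and Xiphensis show the derived state 'yes' for Character 2, supporting them as a clade.
Only Cyaneus and Ichneus show the derived state 'yes' for Character 3, supporting them as a clade.
Only Cyaneus, Ichneus, and Ophiellus show the derived state 'yes' for Character 4, supporting them as a clade.
Character 5: derived state 'yes' in Ophiellus only — an autapomorphy, so it tells us nothing about relationships among taxa.
Most parsimonious ingroup topology: ((Ophiellus,(Cyaneus,Ichneus)),(Xiphensis,Glyptaria)).
Cyaneus and Ichneus form a cherry on this tree, so they are sister taxa.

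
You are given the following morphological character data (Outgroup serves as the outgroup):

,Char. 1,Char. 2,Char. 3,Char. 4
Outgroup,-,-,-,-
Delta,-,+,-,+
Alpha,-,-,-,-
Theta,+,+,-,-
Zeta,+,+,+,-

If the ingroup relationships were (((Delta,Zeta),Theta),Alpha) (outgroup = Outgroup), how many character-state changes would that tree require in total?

Map each character onto (((Delta,Zeta),Theta),Alpha) (rooted by Outgroup) and count the minimum state changes it requires (Fitch parsimony):
Char. 1: 2; Char. 2: 1; Char. 3: 1; Char. 4: 1.
Total tree length = 5.

5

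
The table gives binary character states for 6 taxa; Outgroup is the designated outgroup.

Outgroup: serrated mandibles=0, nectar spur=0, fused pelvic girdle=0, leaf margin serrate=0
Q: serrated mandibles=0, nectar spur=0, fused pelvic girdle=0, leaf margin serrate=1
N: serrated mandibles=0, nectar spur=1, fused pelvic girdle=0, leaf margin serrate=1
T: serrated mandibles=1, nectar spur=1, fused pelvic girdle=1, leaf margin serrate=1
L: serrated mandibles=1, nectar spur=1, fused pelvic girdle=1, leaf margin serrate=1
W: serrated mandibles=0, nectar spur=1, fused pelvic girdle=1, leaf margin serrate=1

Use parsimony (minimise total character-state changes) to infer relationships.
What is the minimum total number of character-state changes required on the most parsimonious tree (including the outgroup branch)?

4

The outgroup has state '0' for every character, so '1' is the derived state throughout.
Only L and T show the derived state '1' for serrated mandibles, supporting them as a clade.
Only L, N, T, and W show the derived state '1' for nectar spur, supporting them as a clade.
fused pelvic girdle: derived state '1' in L, T, and W only — synapomorphy for {L, T, W}.
All ingroup taxa share the derived state '1' for leaf margin serrate; it defines the ingroup but does not resolve relationships within it.
Most parsimonious ingroup topology: (Q,(N,((T,L),W))).
Changes per character on this tree: serrated mandibles: 1; nectar spur: 1; fused pelvic girdle: 1; leaf margin serrate: 1.
Total = 4.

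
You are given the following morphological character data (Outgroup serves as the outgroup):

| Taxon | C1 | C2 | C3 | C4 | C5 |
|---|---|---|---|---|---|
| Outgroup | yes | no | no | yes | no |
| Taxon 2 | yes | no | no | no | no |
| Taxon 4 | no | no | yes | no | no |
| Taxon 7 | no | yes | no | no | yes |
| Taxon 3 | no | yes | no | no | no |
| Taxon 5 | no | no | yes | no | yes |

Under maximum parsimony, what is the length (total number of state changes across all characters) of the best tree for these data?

Character polarity is set by the outgroup: the derived state is whichever differs from the outgroup's state, so for C1, C4 the derived state is 'no', and for the remaining characters it is 'yes'.
C1 (derived state 'no') is shared by Taxon 3, Taxon 4, Taxon 5, and Taxon 7 — a synapomorphy uniting that clade.
C2 (derived state 'yes') is shared by Taxon 3 and Taxon 7 — a synapomorphy uniting that clade.
C3: derived state 'yes' in Taxon 4 and Taxon 5 only — synapomorphy for {Taxon 4, Taxon 5}.
C4 (derived state 'no') is shared by all ingroup taxa — unites the whole ingroup.
C5 (state 'yes') occurs in Taxon 5 and Taxon 7 but conflicts with the nesting implied by the other characters — most parsimoniously interpreted as homoplasy.
Most parsimonious ingroup topology: (Taxon 2,((Taxon 4,Taxon 5),(Taxon 7,Taxon 3))).
Changes per character on this tree: C1: 1; C2: 1; C3: 1; C4: 1; C5: 2.
Total = 6.

6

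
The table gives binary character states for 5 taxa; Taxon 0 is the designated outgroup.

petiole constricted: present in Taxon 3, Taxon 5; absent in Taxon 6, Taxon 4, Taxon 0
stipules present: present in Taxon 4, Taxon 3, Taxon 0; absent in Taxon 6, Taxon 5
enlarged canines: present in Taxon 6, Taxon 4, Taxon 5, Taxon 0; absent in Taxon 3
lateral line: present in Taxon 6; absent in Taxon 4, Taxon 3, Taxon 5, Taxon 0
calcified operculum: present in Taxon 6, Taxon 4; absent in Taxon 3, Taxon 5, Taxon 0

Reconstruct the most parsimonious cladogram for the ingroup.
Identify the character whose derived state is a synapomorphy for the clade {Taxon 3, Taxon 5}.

petiole constricted

Character polarity is set by the outgroup: the derived state is whichever differs from the outgroup's state, so for stipules present, enlarged canines the derived state is 'absent', and for the remaining characters it is 'present'.
petiole constricted: derived state 'present' in Taxon 3 and Taxon 5 only — synapomorphy for {Taxon 3, Taxon 5}.
stipules present groups Taxon 5 and Taxon 6, which is incompatible with the clades supported by the remaining characters; treating it as convergent (homoplasy) costs fewer steps than any alternative tree.
enlarged canines (derived state 'absent') is unique to Taxon 3 (autapomorphy; uninformative for grouping).
lateral line (derived state 'present') is unique to Taxon 6 (autapomorphy; uninformative for grouping).
calcified operculum: derived state 'present' in Taxon 4 and Taxon 6 only — synapomorphy for {Taxon 4, Taxon 6}.
Most parsimonious ingroup topology: ((Taxon 5,Taxon 3),(Taxon 4,Taxon 6)).
The clade {Taxon 3, Taxon 5} is supported by petiole constricted: its derived state 'present' occurs in exactly those taxa and in no other taxon (including the outgroup).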